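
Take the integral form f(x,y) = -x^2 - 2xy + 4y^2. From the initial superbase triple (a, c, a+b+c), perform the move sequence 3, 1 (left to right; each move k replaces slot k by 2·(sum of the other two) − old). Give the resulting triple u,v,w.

start (-1,4,1) = (f(1,0),f(0,1),f(1,1))
replace slot 3: 2·((-1)+4) − 1 = 5 → (-1,4,5)
replace slot 1: 2·(4+5) − (-1) = 19 → (19,4,5)

19,4,5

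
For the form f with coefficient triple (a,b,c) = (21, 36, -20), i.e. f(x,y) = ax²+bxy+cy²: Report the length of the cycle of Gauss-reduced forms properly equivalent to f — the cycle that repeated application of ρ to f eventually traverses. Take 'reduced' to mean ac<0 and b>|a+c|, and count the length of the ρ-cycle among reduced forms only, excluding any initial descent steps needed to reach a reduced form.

D = 2976, ⌊√D⌋ = 54
river: ρ → (-20,44,13)
river: ρ → (13,34,-35)
river: ρ → (-35,36,12)
river: ρ → (12,36,-35)
river: ρ → (-35,34,13)
river: ρ → (13,44,-20)
river: ρ → (-20,36,21)
river: ρ → (21,48,-8)
river: ρ → (-8,48,21)
river: ρ → (21,36,-20)
ρ-cycle length = 10 (tail of 0 descent steps not counted)

10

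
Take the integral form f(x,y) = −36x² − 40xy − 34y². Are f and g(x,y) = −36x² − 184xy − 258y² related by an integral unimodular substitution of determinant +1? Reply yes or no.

D₁ = -3296, D₂ = -3296
f is negative-definite; reduce −f:
−f: translate: b→-32 (≡40 mod 72), so (36,40,34)→(36,-32,30)
−f: flip: (36,-32,30)→(30,32,36)
−f: translate: b→-28 (≡32 mod 60), so (30,32,36)→(30,-28,34)
−f: reduced (well bottom): (30,-28,34) with a≤c, −a<b≤a
flip sign back: reduced form of f is (-30,28,-34)
g is negative-definite; reduce −g:
−g: translate: b→-32 (≡184 mod 72), so (36,184,258)→(36,-32,30)
−g: flip: (36,-32,30)→(30,32,36)
−g: translate: b→-28 (≡32 mod 60), so (30,32,36)→(30,-28,34)
−g: reduced (well bottom): (30,-28,34) with a≤c, −a<b≤a
flip sign back: reduced form of g is (-30,28,-34)
reduced forms (-30, 28, -34) vs (-30, 28, -34) ⇒ equivalent

yes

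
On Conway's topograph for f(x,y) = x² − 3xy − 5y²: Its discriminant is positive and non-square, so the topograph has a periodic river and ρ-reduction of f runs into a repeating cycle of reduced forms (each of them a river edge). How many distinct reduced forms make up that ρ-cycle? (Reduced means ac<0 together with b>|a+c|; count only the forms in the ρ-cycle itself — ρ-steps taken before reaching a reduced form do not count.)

D = 29, ⌊√D⌋ = 5
descent: ρ → (-5,3,1)
descent: ρ → (1,5,-1)  [lands on river]
river: ρ → (-1,5,1)
ρ-cycle length = 2 (tail of 2 descent steps not counted)

2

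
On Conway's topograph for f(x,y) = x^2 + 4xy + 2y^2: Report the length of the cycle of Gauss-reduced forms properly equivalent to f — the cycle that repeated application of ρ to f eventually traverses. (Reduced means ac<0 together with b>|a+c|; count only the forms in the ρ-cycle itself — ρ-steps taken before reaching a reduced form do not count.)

D = 8, ⌊√D⌋ = 2
descent: ρ → (2,0,-1)
descent: ρ → (-1,2,1)  [lands on river]
river: ρ → (1,2,-1)
ρ-cycle length = 2 (tail of 2 descent steps not counted)

2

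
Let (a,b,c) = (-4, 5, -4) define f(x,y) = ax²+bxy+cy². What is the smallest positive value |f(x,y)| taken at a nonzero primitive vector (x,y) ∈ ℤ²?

translate: b→3 (≡-5 mod 8), so (4,-5,4)→(4,3,3)
flip: (4,3,3)→(3,-3,4)
translate: b→3 (≡-3 mod 6), so (3,-3,4)→(3,3,4)
reduced (well bottom): (3,3,4) with a≤c, −a<b≤a
well minimum |f| = |-3| = 3 (negative-definite)

3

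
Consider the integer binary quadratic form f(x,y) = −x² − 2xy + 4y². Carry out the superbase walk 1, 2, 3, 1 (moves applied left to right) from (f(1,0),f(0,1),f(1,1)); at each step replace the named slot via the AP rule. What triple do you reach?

start (-1,4,1) = (f(1,0),f(0,1),f(1,1))
replace slot 1: 2·(4+1) − (-1) = 11 → (11,4,1)
replace slot 2: 2·(11+1) − 4 = 20 → (11,20,1)
replace slot 3: 2·(11+20) − 1 = 61 → (11,20,61)
replace slot 1: 2·(20+61) − 11 = 151 → (151,20,61)

151,20,61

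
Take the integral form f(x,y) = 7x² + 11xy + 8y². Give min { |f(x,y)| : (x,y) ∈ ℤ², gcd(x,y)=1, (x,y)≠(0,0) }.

translate: b→-3 (≡11 mod 14), so (7,11,8)→(7,-3,4)
flip: (7,-3,4)→(4,3,7)
reduced (well bottom): (4,3,7) with a≤c, −a<b≤a
well minimum = a = 4

4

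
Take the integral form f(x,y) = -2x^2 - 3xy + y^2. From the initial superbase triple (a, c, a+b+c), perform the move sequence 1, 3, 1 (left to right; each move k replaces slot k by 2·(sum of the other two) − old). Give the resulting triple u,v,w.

start (-2,1,-4) = (f(1,0),f(0,1),f(1,1))
replace slot 1: 2·(1+(-4)) − (-2) = -4 → (-4,1,-4)
replace slot 3: 2·((-4)+1) − (-4) = -2 → (-4,1,-2)
replace slot 1: 2·(1+(-2)) − (-4) = 2 → (2,1,-2)

2,1,-2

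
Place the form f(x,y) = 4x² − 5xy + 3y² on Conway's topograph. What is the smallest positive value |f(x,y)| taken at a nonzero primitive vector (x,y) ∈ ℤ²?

translate: b→3 (≡-5 mod 8), so (4,-5,3)→(4,3,2)
flip: (4,3,2)→(2,-3,4)
translate: b→1 (≡-3 mod 4), so (2,-3,4)→(2,1,3)
reduced (well bottom): (2,1,3) with a≤c, −a<b≤a
well minimum = a = 2

2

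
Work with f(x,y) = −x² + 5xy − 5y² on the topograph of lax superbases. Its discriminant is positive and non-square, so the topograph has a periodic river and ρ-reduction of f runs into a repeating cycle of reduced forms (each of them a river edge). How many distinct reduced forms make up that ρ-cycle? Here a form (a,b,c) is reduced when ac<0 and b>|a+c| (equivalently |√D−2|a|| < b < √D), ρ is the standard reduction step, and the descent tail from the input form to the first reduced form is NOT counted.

D = 5, ⌊√D⌋ = 2
descent: ρ → (-5,5,-1)
descent: ρ → (-1,1,1)  [lands on river]
river: ρ → (1,1,-1)
ρ-cycle length = 2 (tail of 2 descent steps not counted)

2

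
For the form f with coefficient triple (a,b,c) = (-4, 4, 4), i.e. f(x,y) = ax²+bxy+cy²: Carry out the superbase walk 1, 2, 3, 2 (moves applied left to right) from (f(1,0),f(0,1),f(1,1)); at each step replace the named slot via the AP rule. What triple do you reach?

start (-4,4,4) = (f(1,0),f(0,1),f(1,1))
replace slot 1: 2·(4+4) − (-4) = 20 → (20,4,4)
replace slot 2: 2·(20+4) − 4 = 44 → (20,44,4)
replace slot 3: 2·(20+44) − 4 = 124 → (20,44,124)
replace slot 2: 2·(20+124) − 44 = 244 → (20,244,124)

20,244,124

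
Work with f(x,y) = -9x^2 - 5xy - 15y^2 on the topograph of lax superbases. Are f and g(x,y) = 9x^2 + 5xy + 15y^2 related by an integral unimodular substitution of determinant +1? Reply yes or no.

D₁ = -515, D₂ = -515
f is negative-definite; reduce −f:
−f: reduced (well bottom): (9,5,15) with a≤c, −a<b≤a
flip sign back: reduced form of f is (-9,-5,-15)
g: reduced (well bottom): (9,5,15) with a≤c, −a<b≤a
reduced forms (-9, -5, -15) vs (9, 5, 15) ⇒ inequivalent

no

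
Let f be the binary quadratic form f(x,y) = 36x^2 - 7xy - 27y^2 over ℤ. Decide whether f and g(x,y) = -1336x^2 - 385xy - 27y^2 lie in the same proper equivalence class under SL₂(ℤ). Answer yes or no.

D₁ = 3937, D₂ = 3937
river cycle of f (length 56): (-27, 61, 2), (2, 59, -57), (-57, 55, 4), (4, 57, -43), (-43, 29, 18), (18, 43, -29), (-29, 15, 32), (32, 49, -12), (-12, 47, 36), (36, 25, -23), … (46 more)
river cycle of g (length 56): (-27, 61, 2), (2, 59, -57), (-57, 55, 4), (4, 57, -43), (-43, 29, 18), (18, 43, -29), (-29, 15, 32), (32, 49, -12), (-12, 47, 36), (36, 25, -23), … (46 more)
cycles coincide ⇒ equivalent

yes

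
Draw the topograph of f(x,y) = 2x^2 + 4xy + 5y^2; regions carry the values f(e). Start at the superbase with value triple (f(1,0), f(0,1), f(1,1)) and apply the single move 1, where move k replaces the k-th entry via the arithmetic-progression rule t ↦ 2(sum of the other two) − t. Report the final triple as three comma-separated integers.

start (2,5,11) = (f(1,0),f(0,1),f(1,1))
replace slot 1: 2·(5+11) − 2 = 30 → (30,5,11)

30,5,11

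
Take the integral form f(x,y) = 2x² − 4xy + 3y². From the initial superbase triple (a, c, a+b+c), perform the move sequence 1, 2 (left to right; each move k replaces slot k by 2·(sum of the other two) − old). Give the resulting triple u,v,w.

start (2,3,1) = (f(1,0),f(0,1),f(1,1))
replace slot 1: 2·(3+1) − 2 = 6 → (6,3,1)
replace slot 2: 2·(6+1) − 3 = 11 → (6,11,1)

6,11,1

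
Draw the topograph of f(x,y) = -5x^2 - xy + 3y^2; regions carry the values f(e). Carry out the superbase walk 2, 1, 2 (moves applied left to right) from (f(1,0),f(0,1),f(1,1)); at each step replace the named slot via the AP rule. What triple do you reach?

start (-5,3,-3) = (f(1,0),f(0,1),f(1,1))
replace slot 2: 2·((-5)+(-3)) − 3 = -19 → (-5,-19,-3)
replace slot 1: 2·((-19)+(-3)) − (-5) = -39 → (-39,-19,-3)
replace slot 2: 2·((-39)+(-3)) − (-19) = -65 → (-39,-65,-3)

-39,-65,-3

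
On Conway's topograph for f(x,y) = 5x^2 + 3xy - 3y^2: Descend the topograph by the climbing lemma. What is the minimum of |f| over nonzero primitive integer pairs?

river: ρ → (-3,3,5)
river: ρ → (5,7,-1)
river: ρ → (-1,7,5)
river: ρ → (5,3,-3)
closes: descent 0, river 4
min |a| on river = 1

1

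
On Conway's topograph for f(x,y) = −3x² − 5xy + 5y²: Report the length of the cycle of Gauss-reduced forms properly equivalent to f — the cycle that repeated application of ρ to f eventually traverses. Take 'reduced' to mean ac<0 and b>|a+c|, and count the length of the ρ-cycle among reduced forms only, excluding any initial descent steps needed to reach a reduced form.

D = 85, ⌊√D⌋ = 9
descent: ρ → (5,5,-3)  [lands on river]
river: ρ → (-3,7,3)
river: ρ → (3,5,-5)
river: ρ → (-5,5,3)
river: ρ → (3,7,-3)
river: ρ → (-3,5,5)
ρ-cycle length = 6 (tail of 1 descent step not counted)

6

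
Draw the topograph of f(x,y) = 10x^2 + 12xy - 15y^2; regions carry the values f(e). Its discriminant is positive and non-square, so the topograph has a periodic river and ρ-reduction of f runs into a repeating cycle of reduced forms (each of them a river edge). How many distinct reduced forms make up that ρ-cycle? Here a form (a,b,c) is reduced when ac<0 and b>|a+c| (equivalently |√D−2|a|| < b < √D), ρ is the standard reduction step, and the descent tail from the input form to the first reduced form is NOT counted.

D = 744, ⌊√D⌋ = 27
river: ρ → (-15,18,7)
river: ρ → (7,24,-6)
river: ρ → (-6,24,7)
river: ρ → (7,18,-15)
river: ρ → (-15,12,10)
river: ρ → (10,8,-17)
river: ρ → (-17,26,1)
river: ρ → (1,26,-17)
river: ρ → (-17,8,10)
river: ρ → (10,12,-15)
ρ-cycle length = 10 (tail of 0 descent steps not counted)

10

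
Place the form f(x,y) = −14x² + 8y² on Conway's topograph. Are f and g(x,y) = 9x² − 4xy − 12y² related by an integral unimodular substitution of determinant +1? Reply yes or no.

D₁ = 448, D₂ = 448
river cycle of f (length 4): (8, 16, -6), (-6, 20, 2), (2, 20, -6), (-6, 16, 8)
river cycle of g (length 6): (-12, 4, 9), (9, 14, -7), (-7, 14, 9), (9, 4, -12), (-12, 20, 1), (1, 20, -12)
cycles differ ⇒ inequivalent

no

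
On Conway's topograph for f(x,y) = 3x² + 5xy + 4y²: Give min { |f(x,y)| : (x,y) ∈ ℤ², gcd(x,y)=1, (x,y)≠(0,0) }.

translate: b→-1 (≡5 mod 6), so (3,5,4)→(3,-1,2)
flip: (3,-1,2)→(2,1,3)
reduced (well bottom): (2,1,3) with a≤c, −a<b≤a
well minimum = a = 2

2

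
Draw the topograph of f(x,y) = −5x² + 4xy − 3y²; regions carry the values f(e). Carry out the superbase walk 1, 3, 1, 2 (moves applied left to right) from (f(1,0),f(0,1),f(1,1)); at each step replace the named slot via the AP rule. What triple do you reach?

start (-5,-3,-4) = (f(1,0),f(0,1),f(1,1))
replace slot 1: 2·((-3)+(-4)) − (-5) = -9 → (-9,-3,-4)
replace slot 3: 2·((-9)+(-3)) − (-4) = -20 → (-9,-3,-20)
replace slot 1: 2·((-3)+(-20)) − (-9) = -37 → (-37,-3,-20)
replace slot 2: 2·((-37)+(-20)) − (-3) = -111 → (-37,-111,-20)

-37,-111,-20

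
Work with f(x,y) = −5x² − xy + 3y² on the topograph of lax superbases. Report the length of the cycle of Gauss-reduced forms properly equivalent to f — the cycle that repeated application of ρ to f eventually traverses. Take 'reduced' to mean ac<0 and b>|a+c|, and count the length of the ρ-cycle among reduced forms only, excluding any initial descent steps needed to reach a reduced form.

D = 61, ⌊√D⌋ = 7
descent: ρ → (3,7,-1)  [lands on river]
river: ρ → (-1,7,3)
river: ρ → (3,5,-3)
river: ρ → (-3,7,1)
river: ρ → (1,7,-3)
river: ρ → (-3,5,3)
ρ-cycle length = 6 (tail of 1 descent step not counted)

6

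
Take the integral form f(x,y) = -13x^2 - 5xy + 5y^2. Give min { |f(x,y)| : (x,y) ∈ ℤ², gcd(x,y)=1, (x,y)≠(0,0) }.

descent: ρ → (5,15,-3)  [lands on river]
river: ρ → (-3,15,5)
closes: descent 1, river 2
min |a| on river = 3

3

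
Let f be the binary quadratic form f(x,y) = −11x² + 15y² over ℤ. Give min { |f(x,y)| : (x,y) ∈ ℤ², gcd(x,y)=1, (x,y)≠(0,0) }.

descent: ρ → (15,0,-11)
descent: ρ → (-11,22,4)  [lands on river]
river: ρ → (4,18,-21)
river: ρ → (-21,24,1)
river: ρ → (1,24,-21)
river: ρ → (-21,18,4)
river: ρ → (4,22,-11)
closes: descent 2, river 6
min |a| on river = 1

1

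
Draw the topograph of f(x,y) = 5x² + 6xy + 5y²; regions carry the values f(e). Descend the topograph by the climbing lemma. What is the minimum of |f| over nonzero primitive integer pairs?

translate: b→-4 (≡6 mod 10), so (5,6,5)→(5,-4,4)
flip: (5,-4,4)→(4,4,5)
reduced (well bottom): (4,4,5) with a≤c, −a<b≤a
well minimum = a = 4

4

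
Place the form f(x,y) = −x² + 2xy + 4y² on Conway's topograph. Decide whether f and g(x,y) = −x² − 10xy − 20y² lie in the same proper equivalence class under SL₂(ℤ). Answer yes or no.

D₁ = 20, D₂ = 20
river cycle of f (length 2): (-1, 4, 1), (1, 4, -1)
river cycle of g (length 2): (-1, 4, 1), (1, 4, -1)
cycles coincide ⇒ equivalent

yes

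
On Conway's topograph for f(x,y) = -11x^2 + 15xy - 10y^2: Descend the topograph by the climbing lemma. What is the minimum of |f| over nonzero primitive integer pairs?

translate: b→7 (≡-15 mod 22), so (11,-15,10)→(11,7,6)
flip: (11,7,6)→(6,-7,11)
translate: b→5 (≡-7 mod 12), so (6,-7,11)→(6,5,10)
reduced (well bottom): (6,5,10) with a≤c, −a<b≤a
well minimum |f| = |-6| = 6 (negative-definite)

6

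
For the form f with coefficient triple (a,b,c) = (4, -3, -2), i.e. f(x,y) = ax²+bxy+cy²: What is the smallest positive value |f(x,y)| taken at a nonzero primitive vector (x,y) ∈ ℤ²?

descent: ρ → (-2,3,4)  [lands on river]
river: ρ → (4,5,-1)
river: ρ → (-1,5,4)
river: ρ → (4,3,-2)
river: ρ → (-2,5,2)
river: ρ → (2,3,-4)
river: ρ → (-4,5,1)
river: ρ → (1,5,-4)
river: ρ → (-4,3,2)
river: ρ → (2,5,-2)
closes: descent 1, river 10
min |a| on river = 1

1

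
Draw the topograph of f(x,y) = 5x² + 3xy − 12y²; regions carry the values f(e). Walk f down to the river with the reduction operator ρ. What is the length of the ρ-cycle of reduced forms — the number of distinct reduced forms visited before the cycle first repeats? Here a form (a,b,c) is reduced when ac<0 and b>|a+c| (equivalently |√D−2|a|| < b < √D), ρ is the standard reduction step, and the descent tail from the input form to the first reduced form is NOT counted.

D = 249, ⌊√D⌋ = 15
descent: ρ → (-12,-3,5)
descent: ρ → (5,13,-4)  [lands on river]
river: ρ → (-4,11,8)
river: ρ → (8,5,-7)
river: ρ → (-7,9,6)
river: ρ → (6,15,-1)
river: ρ → (-1,15,6)
river: ρ → (6,9,-7)
river: ρ → (-7,5,8)
river: ρ → (8,11,-4)
river: ρ → (-4,13,5)
river: ρ → (5,7,-10)
river: ρ → (-10,13,2)
river: ρ → (2,15,-3)
river: ρ → (-3,15,2)
river: ρ → (2,13,-10)
river: ρ → (-10,7,5)
ρ-cycle length = 16 (tail of 2 descent steps not counted)

16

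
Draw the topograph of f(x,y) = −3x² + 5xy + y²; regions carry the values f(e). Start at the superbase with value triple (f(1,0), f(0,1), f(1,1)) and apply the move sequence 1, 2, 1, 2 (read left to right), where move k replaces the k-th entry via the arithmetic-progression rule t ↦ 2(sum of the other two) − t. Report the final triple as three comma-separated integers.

start (-3,1,3) = (f(1,0),f(0,1),f(1,1))
replace slot 1: 2·(1+3) − (-3) = 11 → (11,1,3)
replace slot 2: 2·(11+3) − 1 = 27 → (11,27,3)
replace slot 1: 2·(27+3) − 11 = 49 → (49,27,3)
replace slot 2: 2·(49+3) − 27 = 77 → (49,77,3)

49,77,3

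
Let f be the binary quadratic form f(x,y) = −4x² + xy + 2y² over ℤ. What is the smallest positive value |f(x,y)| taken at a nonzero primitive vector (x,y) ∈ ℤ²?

descent: ρ → (2,3,-3)  [lands on river]
river: ρ → (-3,3,2)
river: ρ → (2,5,-1)
river: ρ → (-1,5,2)
closes: descent 1, river 4
min |a| on river = 1

1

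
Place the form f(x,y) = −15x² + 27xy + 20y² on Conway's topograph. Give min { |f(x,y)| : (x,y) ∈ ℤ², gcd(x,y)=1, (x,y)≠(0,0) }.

river: ρ → (20,13,-22)
river: ρ → (-22,31,11)
river: ρ → (11,35,-16)
river: ρ → (-16,29,17)
river: ρ → (17,39,-6)
river: ρ → (-6,33,35)
river: ρ → (35,37,-4)
river: ρ → (-4,43,5)
river: ρ → (5,37,-28)
river: ρ → (-28,19,14)
river: ρ → (14,37,-10)
river: ρ → (-10,43,2)
river: ρ → (2,41,-31)
river: ρ → (-31,21,12)
river: ρ → (12,27,-25)
river: ρ → (-25,23,14)
river: ρ → (14,33,-15)
river: ρ → (-15,27,20)
closes: descent 0, river 18
min |a| on river = 2

2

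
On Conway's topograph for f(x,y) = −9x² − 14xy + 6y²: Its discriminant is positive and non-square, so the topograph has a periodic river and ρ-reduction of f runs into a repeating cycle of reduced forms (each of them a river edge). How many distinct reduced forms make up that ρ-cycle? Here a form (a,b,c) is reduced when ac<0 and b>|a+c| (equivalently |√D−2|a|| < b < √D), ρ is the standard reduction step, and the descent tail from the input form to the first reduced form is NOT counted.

D = 412, ⌊√D⌋ = 20
descent: ρ → (6,14,-9)  [lands on river]
river: ρ → (-9,4,11)
river: ρ → (11,18,-2)
river: ρ → (-2,18,11)
river: ρ → (11,4,-9)
river: ρ → (-9,14,6)
river: ρ → (6,10,-13)
river: ρ → (-13,16,3)
river: ρ → (3,20,-1)
river: ρ → (-1,20,3)
river: ρ → (3,16,-13)
river: ρ → (-13,10,6)
ρ-cycle length = 12 (tail of 1 descent step not counted)

12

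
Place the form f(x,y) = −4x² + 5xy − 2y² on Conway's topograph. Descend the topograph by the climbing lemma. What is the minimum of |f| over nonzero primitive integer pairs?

translate: b→3 (≡-5 mod 8), so (4,-5,2)→(4,3,1)
flip: (4,3,1)→(1,-3,4)
translate: b→1 (≡-3 mod 2), so (1,-3,4)→(1,1,2)
reduced (well bottom): (1,1,2) with a≤c, −a<b≤a
well minimum |f| = |-1| = 1 (negative-definite)

1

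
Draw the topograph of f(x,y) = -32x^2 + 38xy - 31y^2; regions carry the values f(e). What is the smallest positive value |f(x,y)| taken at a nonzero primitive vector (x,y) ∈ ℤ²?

translate: b→26 (≡-38 mod 64), so (32,-38,31)→(32,26,25)
flip: (32,26,25)→(25,-26,32)
translate: b→24 (≡-26 mod 50), so (25,-26,32)→(25,24,31)
reduced (well bottom): (25,24,31) with a≤c, −a<b≤a
well minimum |f| = |-25| = 25 (negative-definite)

25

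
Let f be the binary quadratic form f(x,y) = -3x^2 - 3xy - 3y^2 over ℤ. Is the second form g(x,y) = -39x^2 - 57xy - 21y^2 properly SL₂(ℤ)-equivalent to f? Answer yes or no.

D₁ = -27, D₂ = -27
f is negative-definite; reduce −f:
−f: reduced (well bottom): (3,3,3) with a≤c, −a<b≤a
flip sign back: reduced form of f is (-3,-3,-3)
g is negative-definite; reduce −g:
−g: translate: b→-21 (≡57 mod 78), so (39,57,21)→(39,-21,3)
−g: flip: (39,-21,3)→(3,21,39)
−g: translate: b→3 (≡21 mod 6), so (3,21,39)→(3,3,3)
−g: reduced (well bottom): (3,3,3) with a≤c, −a<b≤a
flip sign back: reduced form of g is (-3,-3,-3)
reduced forms (-3, -3, -3) vs (-3, -3, -3) ⇒ equivalent

yes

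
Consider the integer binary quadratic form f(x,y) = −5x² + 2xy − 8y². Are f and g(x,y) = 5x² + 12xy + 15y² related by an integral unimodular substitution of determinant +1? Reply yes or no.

D₁ = -156, D₂ = -156
f is negative-definite; reduce −f:
−f: reduced (well bottom): (5,-2,8) with a≤c, −a<b≤a
flip sign back: reduced form of f is (-5,2,-8)
g: translate: b→2 (≡12 mod 10), so (5,12,15)→(5,2,8)
g: reduced (well bottom): (5,2,8) with a≤c, −a<b≤a
reduced forms (-5, 2, -8) vs (5, 2, 8) ⇒ inequivalent

no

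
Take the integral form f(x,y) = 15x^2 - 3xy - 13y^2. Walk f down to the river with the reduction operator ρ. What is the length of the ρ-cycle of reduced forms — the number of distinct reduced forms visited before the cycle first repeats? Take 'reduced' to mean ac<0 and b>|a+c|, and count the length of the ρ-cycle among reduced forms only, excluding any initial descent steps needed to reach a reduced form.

D = 789, ⌊√D⌋ = 28
descent: ρ → (-13,3,15)  [lands on river]
river: ρ → (15,27,-1)
river: ρ → (-1,27,15)
river: ρ → (15,3,-13)
river: ρ → (-13,23,5)
river: ρ → (5,27,-3)
river: ρ → (-3,27,5)
river: ρ → (5,23,-13)
ρ-cycle length = 8 (tail of 1 descent step not counted)

8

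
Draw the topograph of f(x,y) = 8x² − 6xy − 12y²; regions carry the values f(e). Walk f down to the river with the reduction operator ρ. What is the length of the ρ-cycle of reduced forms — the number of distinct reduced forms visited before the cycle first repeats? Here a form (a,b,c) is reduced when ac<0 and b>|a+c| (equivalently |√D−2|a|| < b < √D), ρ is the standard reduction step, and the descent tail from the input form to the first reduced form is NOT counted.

D = 420, ⌊√D⌋ = 20
descent: ρ → (-12,6,8)  [lands on river]
river: ρ → (8,10,-10)
river: ρ → (-10,10,8)
river: ρ → (8,6,-12)
river: ρ → (-12,18,2)
river: ρ → (2,18,-12)
ρ-cycle length = 6 (tail of 1 descent step not counted)

6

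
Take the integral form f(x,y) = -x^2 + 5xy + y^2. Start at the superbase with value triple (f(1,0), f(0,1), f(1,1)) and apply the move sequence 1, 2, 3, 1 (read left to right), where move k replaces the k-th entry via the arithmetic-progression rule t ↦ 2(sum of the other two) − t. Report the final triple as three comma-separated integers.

start (-1,1,5) = (f(1,0),f(0,1),f(1,1))
replace slot 1: 2·(1+5) − (-1) = 13 → (13,1,5)
replace slot 2: 2·(13+5) − 1 = 35 → (13,35,5)
replace slot 3: 2·(13+35) − 5 = 91 → (13,35,91)
replace slot 1: 2·(35+91) − 13 = 239 → (239,35,91)

239,35,91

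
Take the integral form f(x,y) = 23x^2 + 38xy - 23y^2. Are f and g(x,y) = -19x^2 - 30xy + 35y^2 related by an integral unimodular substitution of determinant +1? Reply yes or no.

D₁ = 3560, D₂ = 3560
river cycle of f (length 4): (-23, 54, 7), (7, 58, -7), (-7, 54, 23), (23, 38, -23)
river cycle of g (length 8): (35, 30, -19), (-19, 46, 19), (19, 30, -35), (-35, 40, 14), (14, 44, -29), (-29, 14, 29), (29, 44, -14), (-14, 40, 35)
cycles differ ⇒ inequivalent

no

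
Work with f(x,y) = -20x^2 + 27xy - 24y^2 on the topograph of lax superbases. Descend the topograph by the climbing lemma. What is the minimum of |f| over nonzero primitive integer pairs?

translate: b→13 (≡-27 mod 40), so (20,-27,24)→(20,13,17)
flip: (20,13,17)→(17,-13,20)
reduced (well bottom): (17,-13,20) with a≤c, −a<b≤a
well minimum |f| = |-17| = 17 (negative-definite)

17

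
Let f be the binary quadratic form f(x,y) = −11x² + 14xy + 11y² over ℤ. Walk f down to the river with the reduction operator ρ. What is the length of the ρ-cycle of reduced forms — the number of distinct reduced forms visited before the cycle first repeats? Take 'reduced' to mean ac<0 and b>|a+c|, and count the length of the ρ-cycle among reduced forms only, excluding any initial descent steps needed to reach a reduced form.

D = 680, ⌊√D⌋ = 26
river: ρ → (11,8,-14)
river: ρ → (-14,20,5)
river: ρ → (5,20,-14)
river: ρ → (-14,8,11)
river: ρ → (11,14,-11)
river: ρ → (-11,8,14)
river: ρ → (14,20,-5)
river: ρ → (-5,20,14)
river: ρ → (14,8,-11)
river: ρ → (-11,14,11)
ρ-cycle length = 10 (tail of 0 descent steps not counted)

10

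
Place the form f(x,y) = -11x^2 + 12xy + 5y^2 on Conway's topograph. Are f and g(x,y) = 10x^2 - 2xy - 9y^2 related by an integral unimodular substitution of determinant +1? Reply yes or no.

D₁ = 364, D₂ = 364
river cycle of f (length 8): (5, 18, -2), (-2, 18, 5), (5, 12, -11), (-11, 10, 6), (6, 14, -7), (-7, 14, 6), (6, 10, -11), (-11, 12, 5)
river cycle of g (length 8): (-9, 2, 10), (10, 18, -1), (-1, 18, 10), (10, 2, -9), (-9, 16, 3), (3, 14, -14), (-14, 14, 3), (3, 16, -9)
cycles differ ⇒ inequivalent

no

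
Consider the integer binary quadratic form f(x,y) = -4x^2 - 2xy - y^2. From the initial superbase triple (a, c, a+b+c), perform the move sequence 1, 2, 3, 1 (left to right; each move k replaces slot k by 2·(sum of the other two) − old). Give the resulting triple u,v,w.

start (-4,-1,-7) = (f(1,0),f(0,1),f(1,1))
replace slot 1: 2·((-1)+(-7)) − (-4) = -12 → (-12,-1,-7)
replace slot 2: 2·((-12)+(-7)) − (-1) = -37 → (-12,-37,-7)
replace slot 3: 2·((-12)+(-37)) − (-7) = -91 → (-12,-37,-91)
replace slot 1: 2·((-37)+(-91)) − (-12) = -244 → (-244,-37,-91)

-244,-37,-91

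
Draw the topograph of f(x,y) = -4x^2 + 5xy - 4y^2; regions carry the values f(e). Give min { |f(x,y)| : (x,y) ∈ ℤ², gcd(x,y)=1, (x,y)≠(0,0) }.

translate: b→3 (≡-5 mod 8), so (4,-5,4)→(4,3,3)
flip: (4,3,3)→(3,-3,4)
translate: b→3 (≡-3 mod 6), so (3,-3,4)→(3,3,4)
reduced (well bottom): (3,3,4) with a≤c, −a<b≤a
well minimum |f| = |-3| = 3 (negative-definite)

3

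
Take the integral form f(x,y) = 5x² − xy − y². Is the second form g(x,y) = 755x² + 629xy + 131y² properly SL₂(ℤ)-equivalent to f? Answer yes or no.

D₁ = 21, D₂ = 21
river cycle of f (length 2): (-1, 3, 3), (3, 3, -1)
river cycle of g (length 2): (-1, 3, 3), (3, 3, -1)
cycles coincide ⇒ equivalent

yes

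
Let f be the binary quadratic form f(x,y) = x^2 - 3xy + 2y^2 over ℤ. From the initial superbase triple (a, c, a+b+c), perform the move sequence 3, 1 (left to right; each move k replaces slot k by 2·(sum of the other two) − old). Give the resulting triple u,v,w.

start (1,2,0) = (f(1,0),f(0,1),f(1,1))
replace slot 3: 2·(1+2) − 0 = 6 → (1,2,6)
replace slot 1: 2·(2+6) − 1 = 15 → (15,2,6)

15,2,6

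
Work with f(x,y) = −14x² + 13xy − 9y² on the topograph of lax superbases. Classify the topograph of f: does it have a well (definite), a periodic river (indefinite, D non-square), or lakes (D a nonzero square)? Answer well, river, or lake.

D = b²−4ac = 13² − 4·(-14)·(-9) = -335
D < 0 ⇒ definite ⇒ every region one sign ⇒ single well

well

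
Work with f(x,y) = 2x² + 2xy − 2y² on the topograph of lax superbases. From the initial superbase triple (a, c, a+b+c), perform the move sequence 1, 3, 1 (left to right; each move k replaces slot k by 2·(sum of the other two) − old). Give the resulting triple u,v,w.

start (2,-2,2) = (f(1,0),f(0,1),f(1,1))
replace slot 1: 2·((-2)+2) − 2 = -2 → (-2,-2,2)
replace slot 3: 2·((-2)+(-2)) − 2 = -10 → (-2,-2,-10)
replace slot 1: 2·((-2)+(-10)) − (-2) = -22 → (-22,-2,-10)

-22,-2,-10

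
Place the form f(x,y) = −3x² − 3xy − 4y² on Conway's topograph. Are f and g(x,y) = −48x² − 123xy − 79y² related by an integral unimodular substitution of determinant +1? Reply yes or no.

D₁ = -39, D₂ = -39
f is negative-definite; reduce −f:
−f: reduced (well bottom): (3,3,4) with a≤c, −a<b≤a
flip sign back: reduced form of f is (-3,-3,-4)
g is negative-definite; reduce −g:
−g: translate: b→27 (≡123 mod 96), so (48,123,79)→(48,27,4)
−g: flip: (48,27,4)→(4,-27,48)
−g: translate: b→-3 (≡-27 mod 8), so (4,-27,48)→(4,-3,3)
−g: flip: (4,-3,3)→(3,3,4)
−g: reduced (well bottom): (3,3,4) with a≤c, −a<b≤a
flip sign back: reduced form of g is (-3,-3,-4)
reduced forms (-3, -3, -4) vs (-3, -3, -4) ⇒ equivalent

yes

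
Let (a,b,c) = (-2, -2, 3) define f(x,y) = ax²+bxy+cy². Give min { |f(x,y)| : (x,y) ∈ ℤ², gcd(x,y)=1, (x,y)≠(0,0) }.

descent: ρ → (3,2,-2)  [lands on river]
river: ρ → (-2,2,3)
river: ρ → (3,4,-1)
river: ρ → (-1,4,3)
closes: descent 1, river 4
min |a| on river = 1

1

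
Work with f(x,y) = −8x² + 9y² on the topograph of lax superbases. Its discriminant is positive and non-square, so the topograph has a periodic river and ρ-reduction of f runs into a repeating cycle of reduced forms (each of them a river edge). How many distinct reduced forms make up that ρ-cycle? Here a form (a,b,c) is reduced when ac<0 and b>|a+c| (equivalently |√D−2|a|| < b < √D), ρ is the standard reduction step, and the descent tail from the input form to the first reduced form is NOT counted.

D = 288, ⌊√D⌋ = 16
descent: ρ → (9,0,-8)
descent: ρ → (-8,16,1)  [lands on river]
river: ρ → (1,16,-8)
ρ-cycle length = 2 (tail of 2 descent steps not counted)

2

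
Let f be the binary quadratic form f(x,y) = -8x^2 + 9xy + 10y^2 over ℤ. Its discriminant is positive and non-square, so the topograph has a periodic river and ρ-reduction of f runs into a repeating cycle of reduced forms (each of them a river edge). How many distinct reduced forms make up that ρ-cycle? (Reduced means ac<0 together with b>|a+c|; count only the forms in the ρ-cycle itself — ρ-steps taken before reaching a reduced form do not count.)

D = 401, ⌊√D⌋ = 20
river: ρ → (10,11,-7)
river: ρ → (-7,17,4)
river: ρ → (4,15,-11)
river: ρ → (-11,7,8)
river: ρ → (8,9,-10)
river: ρ → (-10,11,7)
river: ρ → (7,17,-4)
river: ρ → (-4,15,11)
river: ρ → (11,7,-8)
river: ρ → (-8,9,10)
ρ-cycle length = 10 (tail of 0 descent steps not counted)

10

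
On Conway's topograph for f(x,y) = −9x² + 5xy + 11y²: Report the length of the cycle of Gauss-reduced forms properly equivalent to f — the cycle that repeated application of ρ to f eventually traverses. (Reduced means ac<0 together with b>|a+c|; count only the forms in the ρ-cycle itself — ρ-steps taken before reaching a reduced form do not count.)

D = 421, ⌊√D⌋ = 20
river: ρ → (11,17,-3)
river: ρ → (-3,19,5)
river: ρ → (5,11,-15)
river: ρ → (-15,19,1)
river: ρ → (1,19,-15)
river: ρ → (-15,11,5)
river: ρ → (5,19,-3)
river: ρ → (-3,17,11)
river: ρ → (11,5,-9)
river: ρ → (-9,13,7)
river: ρ → (7,15,-7)
river: ρ → (-7,13,9)
river: ρ → (9,5,-11)
river: ρ → (-11,17,3)
river: ρ → (3,19,-5)
river: ρ → (-5,11,15)
river: ρ → (15,19,-1)
river: ρ → (-1,19,15)
river: ρ → (15,11,-5)
river: ρ → (-5,19,3)
river: ρ → (3,17,-11)
river: ρ → (-11,5,9)
river: ρ → (9,13,-7)
river: ρ → (-7,15,7)
river: ρ → (7,13,-9)
river: ρ → (-9,5,11)
ρ-cycle length = 26 (tail of 0 descent steps not counted)

26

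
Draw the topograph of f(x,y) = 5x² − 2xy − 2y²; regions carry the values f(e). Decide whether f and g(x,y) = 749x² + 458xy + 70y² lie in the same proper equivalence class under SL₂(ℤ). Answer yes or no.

D₁ = 44, D₂ = 44
river cycle of f (length 2): (-2, 6, 1), (1, 6, -2)
river cycle of g (length 2): (-2, 6, 1), (1, 6, -2)
cycles coincide ⇒ equivalent

yes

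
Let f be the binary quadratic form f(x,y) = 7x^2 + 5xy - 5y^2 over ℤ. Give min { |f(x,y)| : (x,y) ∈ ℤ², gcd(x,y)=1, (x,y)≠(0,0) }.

river: ρ → (-5,5,7)
river: ρ → (7,9,-3)
river: ρ → (-3,9,7)
river: ρ → (7,5,-5)
closes: descent 0, river 4
min |a| on river = 3

3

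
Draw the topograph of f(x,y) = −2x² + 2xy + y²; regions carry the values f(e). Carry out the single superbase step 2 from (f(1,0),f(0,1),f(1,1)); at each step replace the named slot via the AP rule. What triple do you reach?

start (-2,1,1) = (f(1,0),f(0,1),f(1,1))
replace slot 2: 2·((-2)+1) − 1 = -3 → (-2,-3,1)

-2,-3,1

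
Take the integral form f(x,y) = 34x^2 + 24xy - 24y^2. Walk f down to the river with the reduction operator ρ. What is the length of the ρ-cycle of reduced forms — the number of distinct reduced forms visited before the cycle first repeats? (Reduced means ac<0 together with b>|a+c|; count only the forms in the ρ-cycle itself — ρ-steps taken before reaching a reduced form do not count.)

D = 3840, ⌊√D⌋ = 61
river: ρ → (-24,24,34)
river: ρ → (34,44,-14)
river: ρ → (-14,40,40)
river: ρ → (40,40,-14)
river: ρ → (-14,44,34)
river: ρ → (34,24,-24)
ρ-cycle length = 6 (tail of 0 descent steps not counted)

6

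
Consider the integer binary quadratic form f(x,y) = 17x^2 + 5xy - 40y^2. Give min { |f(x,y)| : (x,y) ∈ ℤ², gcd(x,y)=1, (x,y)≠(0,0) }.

descent: ρ → (-40,-5,17)
descent: ρ → (17,39,-18)  [lands on river]
river: ρ → (-18,33,23)
river: ρ → (23,13,-28)
river: ρ → (-28,43,8)
river: ρ → (8,37,-43)
river: ρ → (-43,49,2)
river: ρ → (2,51,-18)
river: ρ → (-18,21,32)
river: ρ → (32,43,-7)
river: ρ → (-7,41,38)
river: ρ → (38,35,-10)
river: ρ → (-10,45,18)
river: ρ → (18,27,-28)
river: ρ → (-28,29,17)
closes: descent 2, river 14
min |a| on river = 2

2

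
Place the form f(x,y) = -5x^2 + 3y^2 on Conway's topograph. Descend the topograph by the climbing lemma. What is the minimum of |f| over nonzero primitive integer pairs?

descent: ρ → (3,6,-2)  [lands on river]
river: ρ → (-2,6,3)
closes: descent 1, river 2
min |a| on river = 2

2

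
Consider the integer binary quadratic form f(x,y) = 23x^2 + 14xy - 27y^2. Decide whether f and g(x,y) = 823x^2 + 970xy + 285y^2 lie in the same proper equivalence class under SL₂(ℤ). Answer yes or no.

D₁ = 2680, D₂ = 2680
river cycle of f (length 14): (-27, 40, 10), (10, 40, -27), (-27, 14, 23), (23, 32, -18), (-18, 40, 15), (15, 50, -3), (-3, 46, 47), (47, 48, -2), (-2, 48, 47), (47, 46, -3), … (4 more)
river cycle of g (length 14): (23, 14, -27), (-27, 40, 10), (10, 40, -27), (-27, 14, 23), (23, 32, -18), (-18, 40, 15), (15, 50, -3), (-3, 46, 47), (47, 48, -2), (-2, 48, 47), … (4 more)
cycles coincide ⇒ equivalent

yes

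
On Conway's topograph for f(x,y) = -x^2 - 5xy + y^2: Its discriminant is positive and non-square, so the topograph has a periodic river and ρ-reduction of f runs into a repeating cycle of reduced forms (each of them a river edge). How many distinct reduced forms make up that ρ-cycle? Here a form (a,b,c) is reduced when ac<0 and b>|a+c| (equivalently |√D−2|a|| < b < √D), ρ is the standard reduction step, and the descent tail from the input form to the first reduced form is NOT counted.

D = 29, ⌊√D⌋ = 5
descent: ρ → (1,5,-1)  [lands on river]
river: ρ → (-1,5,1)
ρ-cycle length = 2 (tail of 1 descent step not counted)

2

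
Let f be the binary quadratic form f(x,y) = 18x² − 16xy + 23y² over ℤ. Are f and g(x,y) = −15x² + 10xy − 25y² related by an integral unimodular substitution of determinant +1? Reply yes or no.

D₁ = -1400, D₂ = -1400
f: reduced (well bottom): (18,-16,23) with a≤c, −a<b≤a
g is negative-definite; reduce −g:
−g: reduced (well bottom): (15,-10,25) with a≤c, −a<b≤a
flip sign back: reduced form of g is (-15,10,-25)
reduced forms (18, -16, 23) vs (-15, 10, -25) ⇒ inequivalent

no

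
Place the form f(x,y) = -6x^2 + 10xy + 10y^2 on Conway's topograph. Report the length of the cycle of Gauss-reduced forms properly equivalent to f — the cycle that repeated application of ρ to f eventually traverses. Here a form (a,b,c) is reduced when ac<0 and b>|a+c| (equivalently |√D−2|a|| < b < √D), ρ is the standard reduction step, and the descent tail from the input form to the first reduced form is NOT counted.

D = 340, ⌊√D⌋ = 18
river: ρ → (10,10,-6)
river: ρ → (-6,14,6)
river: ρ → (6,10,-10)
river: ρ → (-10,10,6)
river: ρ → (6,14,-6)
river: ρ → (-6,10,10)
ρ-cycle length = 6 (tail of 0 descent steps not counted)

6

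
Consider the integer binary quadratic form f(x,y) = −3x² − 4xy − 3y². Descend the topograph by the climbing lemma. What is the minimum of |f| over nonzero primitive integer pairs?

translate: b→-2 (≡4 mod 6), so (3,4,3)→(3,-2,2)
flip: (3,-2,2)→(2,2,3)
reduced (well bottom): (2,2,3) with a≤c, −a<b≤a
well minimum |f| = |-2| = 2 (negative-definite)

2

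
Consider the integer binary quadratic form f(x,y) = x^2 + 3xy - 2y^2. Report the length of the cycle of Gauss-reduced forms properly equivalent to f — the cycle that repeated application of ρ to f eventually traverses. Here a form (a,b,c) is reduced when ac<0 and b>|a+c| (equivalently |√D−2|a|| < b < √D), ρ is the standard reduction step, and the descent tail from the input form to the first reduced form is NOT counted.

D = 17, ⌊√D⌋ = 4
river: ρ → (-2,1,2)
river: ρ → (2,3,-1)
river: ρ → (-1,3,2)
river: ρ → (2,1,-2)
river: ρ → (-2,3,1)
river: ρ → (1,3,-2)
ρ-cycle length = 6 (tail of 0 descent steps not counted)

6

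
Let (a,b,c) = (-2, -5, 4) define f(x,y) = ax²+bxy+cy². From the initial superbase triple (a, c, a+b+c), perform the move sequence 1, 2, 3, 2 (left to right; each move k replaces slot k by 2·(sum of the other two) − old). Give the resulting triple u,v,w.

start (-2,4,-3) = (f(1,0),f(0,1),f(1,1))
replace slot 1: 2·(4+(-3)) − (-2) = 4 → (4,4,-3)
replace slot 2: 2·(4+(-3)) − 4 = -2 → (4,-2,-3)
replace slot 3: 2·(4+(-2)) − (-3) = 7 → (4,-2,7)
replace slot 2: 2·(4+7) − (-2) = 24 → (4,24,7)

4,24,7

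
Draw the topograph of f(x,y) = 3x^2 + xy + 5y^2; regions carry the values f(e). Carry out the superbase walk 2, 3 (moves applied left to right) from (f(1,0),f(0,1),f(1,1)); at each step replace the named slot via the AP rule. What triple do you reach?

start (3,5,9) = (f(1,0),f(0,1),f(1,1))
replace slot 2: 2·(3+9) − 5 = 19 → (3,19,9)
replace slot 3: 2·(3+19) − 9 = 35 → (3,19,35)

3,19,35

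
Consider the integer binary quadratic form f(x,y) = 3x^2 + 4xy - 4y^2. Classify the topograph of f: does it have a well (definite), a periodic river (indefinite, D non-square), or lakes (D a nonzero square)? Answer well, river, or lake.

D = b²−4ac = 4² − 4·3·(-4) = 64
D = 8² is a perfect square ⇒ form factors over ℤ ⇒ lakes

lake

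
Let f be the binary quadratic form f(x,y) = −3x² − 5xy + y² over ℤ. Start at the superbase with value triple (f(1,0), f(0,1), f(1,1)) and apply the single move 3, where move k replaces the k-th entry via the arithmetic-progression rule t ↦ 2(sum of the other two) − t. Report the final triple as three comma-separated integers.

start (-3,1,-7) = (f(1,0),f(0,1),f(1,1))
replace slot 3: 2·((-3)+1) − (-7) = 3 → (-3,1,3)

-3,1,3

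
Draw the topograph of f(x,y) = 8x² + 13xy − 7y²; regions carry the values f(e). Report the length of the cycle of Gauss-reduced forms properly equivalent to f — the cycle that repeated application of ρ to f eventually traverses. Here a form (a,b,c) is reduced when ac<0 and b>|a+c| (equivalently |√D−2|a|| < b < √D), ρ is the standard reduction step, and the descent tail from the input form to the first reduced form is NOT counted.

D = 393, ⌊√D⌋ = 19
river: ρ → (-7,15,6)
river: ρ → (6,9,-13)
river: ρ → (-13,17,2)
river: ρ → (2,19,-4)
river: ρ → (-4,13,14)
river: ρ → (14,15,-3)
river: ρ → (-3,15,14)
river: ρ → (14,13,-4)
river: ρ → (-4,19,2)
river: ρ → (2,17,-13)
river: ρ → (-13,9,6)
river: ρ → (6,15,-7)
river: ρ → (-7,13,8)
river: ρ → (8,19,-1)
river: ρ → (-1,19,8)
river: ρ → (8,13,-7)
ρ-cycle length = 16 (tail of 0 descent steps not counted)

16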